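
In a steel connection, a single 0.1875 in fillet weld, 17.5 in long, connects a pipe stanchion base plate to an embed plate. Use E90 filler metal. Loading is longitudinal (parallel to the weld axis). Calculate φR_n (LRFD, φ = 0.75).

E90XX → F_EXX = 90 ksi.
Effective throat t_e = 0.707 × 0.1875 = 0.1326 in.
Total length L = 17.5 in; A_we = 0.1326 × 17.5 = 2.32 in².
F_nw = 0.6 F_EXX = 0.6 × 90 = 54 ksi.
φR_n = 0.75 × 54 × 2.32 = 93.95 kip.

φR_n ≈ 94 kip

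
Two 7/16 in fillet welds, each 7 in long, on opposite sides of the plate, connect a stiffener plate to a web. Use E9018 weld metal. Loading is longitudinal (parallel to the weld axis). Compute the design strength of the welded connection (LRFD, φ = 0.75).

φR_n ≈ 175 kip

E90XX → F_EXX = 90 ksi.
Effective throat t_e = 0.707 × 0.4375 = 0.3093 in.
Total length L = 14 in; A_we = 0.3093 × 14 = 4.33 in².
F_nw = 0.6 F_EXX = 0.6 × 90 = 54 ksi.
φR_n = 0.75 × 54 × 4.33 = 175.4 kip.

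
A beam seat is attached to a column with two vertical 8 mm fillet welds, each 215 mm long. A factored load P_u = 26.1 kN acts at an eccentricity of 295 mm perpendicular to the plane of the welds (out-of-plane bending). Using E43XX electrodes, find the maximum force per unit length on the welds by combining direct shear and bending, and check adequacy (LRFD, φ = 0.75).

f_max ≈ 503 N/mm; adequate

E43XX → F_EXX = 430 MPa.
L_w = 2 × 215 = 430 mm; section modulus (unit throat) S = 2 × L²/6 = 15410 mm².
Direct shear f_v = P/L_w = 26.1×10³/430 = 60.7 N/mm.
Moment M = P × e = 26.1×10³ × 295 = 7699500 N·mm; bending f_b = M/S = 499.7 N/mm.
f_max = √(f_v² + f_b²) = √(60.7² + 499.7²) = 503.4 N/mm.
φr_n = 0.75 × 0.6 × 430 × (0.707 × 8) = 1094 N/mm → adequate.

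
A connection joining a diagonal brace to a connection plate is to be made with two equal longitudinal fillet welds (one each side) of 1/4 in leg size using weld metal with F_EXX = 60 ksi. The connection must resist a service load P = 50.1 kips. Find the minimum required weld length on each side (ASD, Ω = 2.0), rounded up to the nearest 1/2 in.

L = 8 in on each side

Throat t_e = 0.707 × 0.25 = 0.1767 in.
r_n/Ω = (0.6 × 60 × 0.1767) / 2.0 = 3.181 kip/in.
L_req = P / (r_n/Ω) = 50.1 / 3.181 = 15.75 in total.
Per side: 15.75 / 2 = 7.874 in.
Round up → use L = 8 in on each side.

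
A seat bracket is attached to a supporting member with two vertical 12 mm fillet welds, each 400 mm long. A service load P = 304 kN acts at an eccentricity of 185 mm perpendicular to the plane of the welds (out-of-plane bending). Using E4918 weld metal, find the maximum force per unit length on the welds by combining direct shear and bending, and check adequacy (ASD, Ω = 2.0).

f_max ≈ 1120 N/mm; adequate

E49XX → F_EXX = 490 MPa.
L_w = 2 × 400 = 800 mm; section modulus (unit throat) S = 2 × L²/6 = 53330 mm².
Direct shear f_v = P/L_w = 304×10³/800 = 380 N/mm.
Moment M = P × e = 304×10³ × 185 = 56240000 N·mm; bending f_b = M/S = 1054 N/mm.
f_max = √(f_v² + f_b²) = √(380² + 1054²) = 1121 N/mm.
r_n/Ω = (1/2.0) × 0.6 × 490 × (0.707 × 12) = 1247 N/mm → adequate.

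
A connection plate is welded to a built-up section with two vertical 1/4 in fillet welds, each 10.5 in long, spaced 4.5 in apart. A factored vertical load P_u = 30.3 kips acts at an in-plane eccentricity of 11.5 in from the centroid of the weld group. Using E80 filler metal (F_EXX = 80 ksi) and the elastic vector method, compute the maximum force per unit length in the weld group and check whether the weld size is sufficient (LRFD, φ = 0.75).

Total weld length L_w = 21 in. Treat welds as unit-width lines.
Polar moment about centroid: J = 2[d³/12 + d(b/2)²] = 2[10.5³/12 + 10.5×2.25²] = 299.2 in³.
Direct shear f_v = P/L_w = 30.3 / 21 = 1.443 kip/in (vertical).
Torsion M = P·e = 30.3 × 11.5 = 348.45 kip·in.
Critical point at (x, y) = (2.25, 5.25) from centroid. f_tx = M·y/J = 6.113 kip/in; f_ty = M·x/J = 2.62 kip/in.
Resultant f_max = √[f_tx² + (f_v + f_ty)²] = √[6.113² + (1.443 + 2.62)²] = 7.34 kip/in.
Capacity per unit length: φr_n = 0.75 × 0.6 × 80 × (0.707 × 0.25) = 6.363 kip/in.
7.34 > 6.363 → NOT adequate.

f_max ≈ 7.34 kip/in; NOT adequate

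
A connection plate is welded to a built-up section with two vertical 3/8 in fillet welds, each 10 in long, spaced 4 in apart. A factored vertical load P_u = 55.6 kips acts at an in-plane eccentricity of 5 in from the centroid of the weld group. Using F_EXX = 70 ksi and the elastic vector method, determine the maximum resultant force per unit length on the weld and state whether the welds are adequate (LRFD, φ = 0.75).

f_max ≈ 7.56 kip/in; adequate

Total weld length L_w = 20 in. Treat welds as unit-width lines.
Polar moment about centroid: J = 2[d³/12 + d(b/2)²] = 2[10³/12 + 10×2²] = 246.7 in³.
Direct shear f_v = P/L_w = 55.6 / 20 = 2.78 kip/in (vertical).
Torsion M = P·e = 55.6 × 5 = 278 kip·in.
Critical point at (x, y) = (2, 5) from centroid. f_tx = M·y/J = 5.635 kip/in; f_ty = M·x/J = 2.254 kip/in.
Resultant f_max = √[f_tx² + (f_v + f_ty)²] = √[5.635² + (2.78 + 2.254)²] = 7.556 kip/in.
Capacity per unit length: φr_n = 0.75 × 0.6 × 70 × (0.707 × 0.375) = 8.351 kip/in.
7.556 ≤ 8.351 → adequate.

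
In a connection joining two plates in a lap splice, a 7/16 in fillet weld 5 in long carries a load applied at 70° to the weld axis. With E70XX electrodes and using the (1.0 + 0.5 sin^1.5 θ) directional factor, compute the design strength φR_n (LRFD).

E70XX → F_EXX = 70 ksi.
t_e = 0.707 × 0.4375 = 0.3093 in; A_we = 0.3093 × 5 = 1.547 in².
Directional factor: 1.0 + 0.5 sin^1.5(70°) = 1.455.
F_nw = 0.6 × 70 × 1.455 = 61.13 ksi.
φR_n = 0.75 × 61.13 × 1.547 = 70.91 kips.

φR_n ≈ 70.9 kips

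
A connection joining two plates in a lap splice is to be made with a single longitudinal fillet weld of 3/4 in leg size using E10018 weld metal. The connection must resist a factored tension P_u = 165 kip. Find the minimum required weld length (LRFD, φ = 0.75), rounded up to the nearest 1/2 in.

E100XX → F_EXX = 100 ksi.
Throat t_e = 0.707 × 0.75 = 0.5302 in.
φr_n = 0.75 × 0.6 × 100 × 0.5302 = 23.86 kip/in.
L_req = P_u / φr_n = 165 / 23.86 = 6.915 in total.
Round up → use L = 7 in.

L = 7 in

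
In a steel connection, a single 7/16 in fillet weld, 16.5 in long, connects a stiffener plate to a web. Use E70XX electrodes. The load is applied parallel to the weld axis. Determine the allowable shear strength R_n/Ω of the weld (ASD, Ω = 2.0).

E70XX → F_EXX = 70 ksi.
Effective throat t_e = 0.707 × 0.4375 = 0.3093 in.
Total length L = 16.5 in; A_we = 0.3093 × 16.5 = 5.104 in².
F_nw = 0.6 F_EXX = 0.6 × 70 = 42 ksi.
R_n = 42 × 5.104 = 214.4 kip; R_n/Ω = 214.4/2.0 = 107.2 kip.

R_n/Ω ≈ 107 kip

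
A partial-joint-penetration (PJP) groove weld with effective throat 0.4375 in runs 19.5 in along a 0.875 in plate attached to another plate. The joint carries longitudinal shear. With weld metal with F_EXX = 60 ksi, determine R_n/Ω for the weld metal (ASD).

R_n/Ω ≈ 154 kips

Effective throat (given) t_e = 0.4375 in.
A_we = 0.4375 × 19.5 = 8.531 in².
F_nw = 0.6 F_EXX = 36 ksi.
R_n/Ω = (36 × 8.531) / 2.0 = 153.6 kips.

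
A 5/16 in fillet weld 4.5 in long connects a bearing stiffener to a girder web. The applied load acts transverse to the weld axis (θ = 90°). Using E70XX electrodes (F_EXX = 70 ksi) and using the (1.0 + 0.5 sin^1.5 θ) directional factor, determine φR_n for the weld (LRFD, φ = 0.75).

t_e = 0.707 × 0.3125 = 0.2209 in; A_we = 0.2209 × 4.5 = 0.9942 in².
Directional factor: 1.0 + 0.5 sin^1.5(90°) = 1.5.
F_nw = 0.6 × 70 × 1.5 = 63 ksi.
φR_n = 0.75 × 63 × 0.9942 = 46.98 kips.

φR_n ≈ 47 kips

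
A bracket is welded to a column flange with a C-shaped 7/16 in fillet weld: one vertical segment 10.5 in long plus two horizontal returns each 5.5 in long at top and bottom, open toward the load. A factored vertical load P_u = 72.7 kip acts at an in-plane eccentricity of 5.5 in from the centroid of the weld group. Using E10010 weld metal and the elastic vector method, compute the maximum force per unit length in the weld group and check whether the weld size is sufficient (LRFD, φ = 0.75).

f_max ≈ 8.21 kip/in; adequate

E100XX → F_EXX = 100 ksi.
Total weld length L_w = 21.5 in. Treat welds as unit-width lines.
Centroid: x̄ = 2×5.5×2.75 / 21.5 = 1.407 in from the vertical weld.
Polar moment about centroid: J = I_x + I_y = [10.5³/12 + 2×5.5×5.25²] + [10.5×1.407² + 2(5.5³/12 + 5.5×1.343²)] = 468 in³.
Direct shear f_v = P/L_w = 72.7 / 21.5 = 3.381 kip/in (vertical).
Torsion M = P·e = 72.7 × 5.5 = 399.85 kip·in.
Critical point at (x, y) = (4.093, 5.25) from centroid. f_tx = M·y/J = 4.485 kip/in; f_ty = M·x/J = 3.497 kip/in.
Resultant f_max = √[f_tx² + (f_v + f_ty)²] = √[4.485² + (3.381 + 3.497)²] = 8.212 kip/in.
Capacity per unit length: φr_n = 0.75 × 0.6 × 100 × (0.707 × 0.4375) = 13.92 kip/in.
8.212 ≤ 13.92 → adequate.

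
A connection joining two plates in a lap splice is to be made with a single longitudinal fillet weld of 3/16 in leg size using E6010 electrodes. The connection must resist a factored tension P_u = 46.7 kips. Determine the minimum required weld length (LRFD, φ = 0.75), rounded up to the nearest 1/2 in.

L = 13.5 in

E60XX → F_EXX = 60 ksi.
Throat t_e = 0.707 × 0.1875 = 0.1326 in.
φr_n = 0.75 × 0.6 × 60 × 0.1326 = 3.579 kips/in.
L_req = P_u / φr_n = 46.7 / 3.579 = 13.05 in total.
Round up → use L = 13.5 in.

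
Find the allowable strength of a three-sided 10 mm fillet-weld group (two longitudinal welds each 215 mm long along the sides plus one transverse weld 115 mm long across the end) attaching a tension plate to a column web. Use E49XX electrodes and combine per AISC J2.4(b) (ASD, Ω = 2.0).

E49XX → F_EXX = 490 MPa.
t_e = 0.707 × 10 = 7.07 mm.
R_nwl = 0.6 × 490 × 7.07 × 430 × 10⁻³ = 893.8 kN (longitudinal, 2 welds).
R_nwt = 0.6 × 490 × 7.07 × 115 × 10⁻³ = 239 kN (transverse, base value).
(i) R_nwl + R_nwt = 1133 kN; (ii) 0.85 R_nwl + 1.5 R_nwt = 1118 kN.
R_n = max = 1133 kN [governs: (i)]; R_n/Ω = 566.4 kN.

R_n/Ω ≈ 566 kN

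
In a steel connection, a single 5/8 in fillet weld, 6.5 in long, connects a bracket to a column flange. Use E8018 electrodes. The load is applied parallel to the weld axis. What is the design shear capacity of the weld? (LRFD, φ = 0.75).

φR_n ≈ 103 kips

E80XX → F_EXX = 80 ksi.
Effective throat t_e = 0.707 × 0.625 = 0.4419 in.
Total length L = 6.5 in; A_we = 0.4419 × 6.5 = 2.872 in².
F_nw = 0.6 F_EXX = 0.6 × 80 = 48 ksi.
φR_n = 0.75 × 48 × 2.872 = 103.4 kips.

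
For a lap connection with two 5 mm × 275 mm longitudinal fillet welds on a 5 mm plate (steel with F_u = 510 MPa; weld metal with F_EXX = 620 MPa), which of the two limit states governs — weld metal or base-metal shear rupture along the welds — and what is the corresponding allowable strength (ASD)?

t_e = 0.707 × 5 = 3.535 mm; L = 550 mm.
Weld metal: R_n/Ω = (1/2.0) × 0.6 × 620 × 3.535 × 550 × 10⁻³ = 361.6 kN.
Base metal (shear rupture): R_n/Ω = (1/2.0) × 0.6 × 510 × 5 × 550 × 10⁻³ = 420.8 kN.
Governing: weld metal.

R_n/Ω ≈ 362 kN (weld metal governs)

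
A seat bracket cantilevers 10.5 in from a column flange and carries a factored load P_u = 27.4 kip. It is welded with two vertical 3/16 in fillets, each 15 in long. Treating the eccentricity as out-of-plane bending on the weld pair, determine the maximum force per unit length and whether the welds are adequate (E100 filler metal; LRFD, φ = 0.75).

E100XX → F_EXX = 100 ksi.
L_w = 2 × 15 = 30 in; section modulus (unit throat) S = 2 × L²/6 = 75 in².
Direct shear f_v = P/L_w = 27.4/30 = 0.9133 kip/in.
Moment M = P × e = 27.4 × 10.5 = 287.7 kip·in; bending f_b = M/S = 3.836 kip/in.
f_max = √(f_v² + f_b²) = √(0.9133² + 3.836²) = 3.943 kip/in.
φr_n = 0.75 × 0.6 × 100 × (0.707 × 0.1875) = 5.965 kip/in → adequate.

f_max ≈ 3.94 kip/in; adequate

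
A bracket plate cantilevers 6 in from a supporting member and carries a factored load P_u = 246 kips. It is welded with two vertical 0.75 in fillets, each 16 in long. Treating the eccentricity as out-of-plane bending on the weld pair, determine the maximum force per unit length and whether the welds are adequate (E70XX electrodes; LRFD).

E70XX → F_EXX = 70 ksi.
L_w = 2 × 16 = 32 in; section modulus (unit throat) S = 2 × L²/6 = 85.33 in².
Direct shear f_v = P/L_w = 246/32 = 7.688 kip/in.
Moment M = P × e = 246 × 6 = 1476 kip·in; bending f_b = M/S = 17.3 kip/in.
f_max = √(f_v² + f_b²) = √(7.688² + 17.3²) = 18.93 kip/in.
φr_n = 0.75 × 0.6 × 70 × (0.707 × 0.75) = 16.7 kip/in → NOT adequate.

f_max ≈ 18.9 kip/in; NOT adequate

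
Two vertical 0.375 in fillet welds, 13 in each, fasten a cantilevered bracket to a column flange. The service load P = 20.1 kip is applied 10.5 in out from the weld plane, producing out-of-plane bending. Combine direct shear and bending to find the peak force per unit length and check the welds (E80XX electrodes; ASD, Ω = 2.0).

E80XX → F_EXX = 80 ksi.
L_w = 2 × 13 = 26 in; section modulus (unit throat) S = 2 × L²/6 = 56.33 in².
Direct shear f_v = P/L_w = 20.1/26 = 0.7731 kip/in.
Moment M = P × e = 20.1 × 10.5 = 211.05 kip·in; bending f_b = M/S = 3.746 kip/in.
f_max = √(f_v² + f_b²) = √(0.7731² + 3.746²) = 3.825 kip/in.
r_n/Ω = (1/2.0) × 0.6 × 80 × (0.707 × 0.375) = 6.363 kip/in → adequate.

f_max ≈ 3.83 kip/in; adequate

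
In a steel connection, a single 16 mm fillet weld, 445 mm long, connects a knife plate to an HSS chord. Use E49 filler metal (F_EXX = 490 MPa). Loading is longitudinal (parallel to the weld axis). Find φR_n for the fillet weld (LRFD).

φR_n ≈ 1110 kN

Effective throat t_e = 0.707 × 16 = 11.31 mm.
Total length L = 445 mm; A_we = 11.31 × 445 = 5034 mm².
F_nw = 0.6 F_EXX = 0.6 × 490 = 294 MPa.
φR_n = 0.75 × 294 × 5034 × 10⁻³ = 1110 kN.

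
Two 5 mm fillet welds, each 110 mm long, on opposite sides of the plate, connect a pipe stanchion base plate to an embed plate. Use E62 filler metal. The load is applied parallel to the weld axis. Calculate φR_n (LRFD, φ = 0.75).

E62XX → F_EXX = 620 MPa.
Effective throat t_e = 0.707 × 5 = 3.535 mm.
Total length L = 220 mm; A_we = 3.535 × 220 = 777.7 mm².
F_nw = 0.6 F_EXX = 0.6 × 620 = 372 MPa.
φR_n = 0.75 × 372 × 777.7 × 10⁻³ = 217 kN.

φR_n ≈ 217 kN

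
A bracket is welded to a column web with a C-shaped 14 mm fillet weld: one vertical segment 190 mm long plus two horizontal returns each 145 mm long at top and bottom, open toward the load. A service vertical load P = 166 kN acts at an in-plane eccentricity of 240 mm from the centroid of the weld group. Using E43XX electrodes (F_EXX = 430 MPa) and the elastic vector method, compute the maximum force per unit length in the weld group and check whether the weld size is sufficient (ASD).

f_max ≈ 1560 N/mm; NOT adequate

Total weld length L_w = 480 mm. Treat welds as unit-width lines.
Centroid: x̄ = 2×145×72.5 / 480 = 43.8 mm from the vertical weld.
Polar moment about centroid: J = I_x + I_y = [190³/12 + 2×145×95²] + [190×43.8² + 2(145³/12 + 145×28.7²)] = 4300000 mm³.
Direct shear f_v = P/L_w = 166×10³ / 480 = 345.8 N/mm (vertical).
Torsion M = P·e = 166×10³ × 240 = 39840000 N·mm.
Critical point at (x, y) = (101.2, 95) from centroid. f_tx = M·y/J = 880.1 N/mm; f_ty = M·x/J = 937.5 N/mm.
Resultant f_max = √[f_tx² + (f_v + f_ty)²] = √[880.1² + (345.8 + 937.5)²] = 1556 N/mm.
Capacity per unit length: r_n/Ω = (1/2.0) × 0.6 × 430 × (0.707 × 14) = 1277 N/mm.
1556 > 1277 → NOT adequate.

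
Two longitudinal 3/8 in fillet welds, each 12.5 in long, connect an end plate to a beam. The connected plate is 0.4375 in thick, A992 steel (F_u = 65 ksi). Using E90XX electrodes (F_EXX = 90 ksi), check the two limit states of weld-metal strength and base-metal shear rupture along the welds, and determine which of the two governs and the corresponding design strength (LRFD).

φR_n ≈ 268 kip (weld metal governs)

t_e = 0.707 × 0.375 = 0.2651 in; L = 25 in.
Weld metal: φR_n = 0.75 × 0.6 × 90 × 0.2651 × 25 = 268.4 kip.
Base metal (shear rupture): φR_n = 0.75 × 0.6 × 65 × 0.4375 × 25 = 319.9 kip.
Governing: weld metal.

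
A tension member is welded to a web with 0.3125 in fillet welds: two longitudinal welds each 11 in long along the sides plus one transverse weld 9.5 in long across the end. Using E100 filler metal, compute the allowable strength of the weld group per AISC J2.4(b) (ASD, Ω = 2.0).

E100XX → F_EXX = 100 ksi.
t_e = 0.707 × 0.3125 = 0.2209 in.
R_nwl = 0.6 × 100 × 0.2209 × 22 = 291.6 kips (longitudinal, 2 welds).
R_nwt = 0.6 × 100 × 0.2209 × 9.5 = 125.9 kips (transverse, base value).
(i) R_nwl + R_nwt = 417.6 kips; (ii) 0.85 R_nwl + 1.5 R_nwt = 436.8 kips.
R_n = max = 436.8 kips [governs: (ii)]; R_n/Ω = 218.4 kips.

R_n/Ω ≈ 218 kips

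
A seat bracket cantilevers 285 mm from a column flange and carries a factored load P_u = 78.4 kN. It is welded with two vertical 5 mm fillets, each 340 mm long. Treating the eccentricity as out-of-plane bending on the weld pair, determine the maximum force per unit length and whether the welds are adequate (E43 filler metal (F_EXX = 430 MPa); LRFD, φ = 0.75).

L_w = 2 × 340 = 680 mm; section modulus (unit throat) S = 2 × L²/6 = 38530 mm².
Direct shear f_v = P/L_w = 78.4×10³/680 = 115.3 N/mm.
Moment M = P × e = 78.4×10³ × 285 = 22344000 N·mm; bending f_b = M/S = 579.9 N/mm.
f_max = √(f_v² + f_b²) = √(115.3² + 579.9²) = 591.2 N/mm.
φr_n = 0.75 × 0.6 × 430 × (0.707 × 5) = 684 N/mm → adequate.

f_max ≈ 591 N/mm; adequate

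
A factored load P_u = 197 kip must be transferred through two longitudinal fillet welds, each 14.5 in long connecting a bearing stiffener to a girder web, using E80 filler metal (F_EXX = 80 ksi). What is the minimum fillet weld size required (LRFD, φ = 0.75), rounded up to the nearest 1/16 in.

w = 5/16 in

Total weld length L = 29 in.
Required throat t_e = P_u / (φ × 0.6 F_EXX × L) = 197 / (0.75 × 0.6 × 80 × 29) = 0.1887 in.
Required leg w = t_e / 0.707 = 0.2669 in → use 5/16 in.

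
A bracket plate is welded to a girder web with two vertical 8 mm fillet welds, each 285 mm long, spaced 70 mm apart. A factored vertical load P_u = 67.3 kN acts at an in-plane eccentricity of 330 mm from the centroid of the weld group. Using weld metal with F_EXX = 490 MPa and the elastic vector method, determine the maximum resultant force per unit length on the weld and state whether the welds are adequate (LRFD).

f_max ≈ 752 N/mm; adequate

Total weld length L_w = 570 mm. Treat welds as unit-width lines.
Polar moment about centroid: J = 2[d³/12 + d(b/2)²] = 2[285³/12 + 285×35²] = 4556000 mm³.
Direct shear f_v = P/L_w = 67.3×10³ / 570 = 118.1 N/mm (vertical).
Torsion M = P·e = 67.3×10³ × 330 = 22209000 N·mm.
Critical point at (x, y) = (35, 142.5) from centroid. f_tx = M·y/J = 694.6 N/mm; f_ty = M·x/J = 170.6 N/mm.
Resultant f_max = √[f_tx² + (f_v + f_ty)²] = √[694.6² + (118.1 + 170.6)²] = 752.2 N/mm.
Capacity per unit length: φr_n = 0.75 × 0.6 × 490 × (0.707 × 8) = 1247 N/mm.
752.2 ≤ 1247 → adequate.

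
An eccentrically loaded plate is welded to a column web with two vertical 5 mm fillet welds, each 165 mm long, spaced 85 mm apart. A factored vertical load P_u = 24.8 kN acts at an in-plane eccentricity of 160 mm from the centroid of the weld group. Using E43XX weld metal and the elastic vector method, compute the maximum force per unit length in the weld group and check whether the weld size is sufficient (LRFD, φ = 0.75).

f_max ≈ 315 N/mm; adequate

E43XX → F_EXX = 430 MPa.
Total weld length L_w = 330 mm. Treat welds as unit-width lines.
Polar moment about centroid: J = 2[d³/12 + d(b/2)²] = 2[165³/12 + 165×42.5²] = 1345000 mm³.
Direct shear f_v = P/L_w = 24.8×10³ / 330 = 75.15 N/mm (vertical).
Torsion M = P·e = 24.8×10³ × 160 = 3968000 N·mm.
Critical point at (x, y) = (42.5, 82.5) from centroid. f_tx = M·y/J = 243.4 N/mm; f_ty = M·x/J = 125.4 N/mm.
Resultant f_max = √[f_tx² + (f_v + f_ty)²] = √[243.4² + (75.15 + 125.4)²] = 315.4 N/mm.
Capacity per unit length: φr_n = 0.75 × 0.6 × 430 × (0.707 × 5) = 684 N/mm.
315.4 ≤ 684 → adequate.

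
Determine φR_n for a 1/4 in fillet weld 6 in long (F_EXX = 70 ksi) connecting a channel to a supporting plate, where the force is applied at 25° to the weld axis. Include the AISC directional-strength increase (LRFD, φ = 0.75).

φR_n ≈ 38 kips

t_e = 0.707 × 0.25 = 0.1767 in; A_we = 0.1767 × 6 = 1.06 in².
Directional factor: 1.0 + 0.5 sin^1.5(25°) = 1.137.
F_nw = 0.6 × 70 × 1.137 = 47.77 ksi.
φR_n = 0.75 × 47.77 × 1.06 = 37.99 kips.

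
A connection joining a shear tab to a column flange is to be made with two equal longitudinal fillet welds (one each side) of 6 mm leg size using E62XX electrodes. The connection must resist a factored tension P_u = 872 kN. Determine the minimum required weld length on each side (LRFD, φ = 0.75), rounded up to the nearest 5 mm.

L = 370 mm on each side

E62XX → F_EXX = 620 MPa.
Throat t_e = 0.707 × 6 = 4.242 mm.
φr_n = 0.75 × 0.6 × 620 × 4.242 × 10⁻³ = 1.184 kN/mm.
L_req = P_u / φr_n = 872 / 1.184 = 736.8 mm total.
Per side: 736.8 / 2 = 368.4 mm.
Round up → use L = 370 mm on each side.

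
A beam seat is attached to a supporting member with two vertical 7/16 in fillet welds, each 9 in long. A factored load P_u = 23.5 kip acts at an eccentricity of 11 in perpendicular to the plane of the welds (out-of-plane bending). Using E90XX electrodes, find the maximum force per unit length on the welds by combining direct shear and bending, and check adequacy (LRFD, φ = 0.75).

E90XX → F_EXX = 90 ksi.
L_w = 2 × 9 = 18 in; section modulus (unit throat) S = 2 × L²/6 = 27 in².
Direct shear f_v = P/L_w = 23.5/18 = 1.306 kip/in.
Moment M = P × e = 23.5 × 11 = 258.5 kip·in; bending f_b = M/S = 9.574 kip/in.
f_max = √(f_v² + f_b²) = √(1.306² + 9.574²) = 9.663 kip/in.
φr_n = 0.75 × 0.6 × 90 × (0.707 × 0.4375) = 12.53 kip/in → adequate.

f_max ≈ 9.66 kip/in; adequate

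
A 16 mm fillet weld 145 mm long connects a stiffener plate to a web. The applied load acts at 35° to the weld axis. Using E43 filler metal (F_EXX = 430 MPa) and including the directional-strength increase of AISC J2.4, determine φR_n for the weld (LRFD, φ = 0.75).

φR_n ≈ 386 kN

t_e = 0.707 × 16 = 11.31 mm; A_we = 11.31 × 145 = 1640 mm².
Directional factor: 1.0 + 0.5 sin^1.5(35°) = 1.217.
F_nw = 0.6 × 430 × 1.217 = 314 MPa.
φR_n = 0.75 × 314 × 1640 × 10⁻³ = 386.3 kN.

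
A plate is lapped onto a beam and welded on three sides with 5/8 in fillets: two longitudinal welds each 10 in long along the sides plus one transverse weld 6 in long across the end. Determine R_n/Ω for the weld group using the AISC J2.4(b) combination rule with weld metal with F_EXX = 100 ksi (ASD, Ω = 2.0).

t_e = 0.707 × 0.625 = 0.4419 in.
R_nwl = 0.6 × 100 × 0.4419 × 20 = 530.2 kips (longitudinal, 2 welds).
R_nwt = 0.6 × 100 × 0.4419 × 6 = 159.1 kips (transverse, base value).
(i) R_nwl + R_nwt = 689.3 kips; (ii) 0.85 R_nwl + 1.5 R_nwt = 689.3 kips.
R_n = max = 689.3 kips [governs: (i)]; R_n/Ω = 344.7 kips.

R_n/Ω ≈ 345 kips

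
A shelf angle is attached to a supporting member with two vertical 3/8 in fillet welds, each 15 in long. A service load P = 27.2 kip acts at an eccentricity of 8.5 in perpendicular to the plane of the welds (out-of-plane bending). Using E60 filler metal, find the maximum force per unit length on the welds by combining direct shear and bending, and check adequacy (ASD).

E60XX → F_EXX = 60 ksi.
L_w = 2 × 15 = 30 in; section modulus (unit throat) S = 2 × L²/6 = 75 in².
Direct shear f_v = P/L_w = 27.2/30 = 0.9067 kip/in.
Moment M = P × e = 27.2 × 8.5 = 231.2 kip·in; bending f_b = M/S = 3.083 kip/in.
f_max = √(f_v² + f_b²) = √(0.9067² + 3.083²) = 3.213 kip/in.
r_n/Ω = (1/2.0) × 0.6 × 60 × (0.707 × 0.375) = 4.772 kip/in → adequate.

f_max ≈ 3.21 kip/in; adequate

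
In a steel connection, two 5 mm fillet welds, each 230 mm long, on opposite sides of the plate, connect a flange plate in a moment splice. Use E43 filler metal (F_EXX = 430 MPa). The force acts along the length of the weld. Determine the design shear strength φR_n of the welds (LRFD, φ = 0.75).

Effective throat t_e = 0.707 × 5 = 3.535 mm.
Total length L = 460 mm; A_we = 3.535 × 460 = 1626 mm².
F_nw = 0.6 F_EXX = 0.6 × 430 = 258 MPa.
φR_n = 0.75 × 258 × 1626 × 10⁻³ = 314.7 kN.

φR_n ≈ 315 kN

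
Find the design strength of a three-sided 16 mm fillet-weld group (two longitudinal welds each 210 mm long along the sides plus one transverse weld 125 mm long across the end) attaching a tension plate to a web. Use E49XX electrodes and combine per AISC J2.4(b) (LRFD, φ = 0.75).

E49XX → F_EXX = 490 MPa.
t_e = 0.707 × 16 = 11.31 mm.
R_nwl = 0.6 × 490 × 11.31 × 420 × 10⁻³ = 1397 kN (longitudinal, 2 welds).
R_nwt = 0.6 × 490 × 11.31 × 125 × 10⁻³ = 415.7 kN (transverse, base value).
(i) R_nwl + R_nwt = 1813 kN; (ii) 0.85 R_nwl + 1.5 R_nwt = 1811 kN.
R_n = max = 1813 kN [governs: (i)]; φR_n = 1359 kN.

φR_n ≈ 1360 kN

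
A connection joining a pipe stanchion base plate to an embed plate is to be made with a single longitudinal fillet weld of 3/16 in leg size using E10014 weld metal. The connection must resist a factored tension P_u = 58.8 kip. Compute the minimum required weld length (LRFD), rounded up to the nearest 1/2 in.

L = 10 in

E100XX → F_EXX = 100 ksi.
Throat t_e = 0.707 × 0.1875 = 0.1326 in.
φr_n = 0.75 × 0.6 × 100 × 0.1326 = 5.965 kip/in.
L_req = P_u / φr_n = 58.8 / 5.965 = 9.857 in total.
Round up → use L = 10 in.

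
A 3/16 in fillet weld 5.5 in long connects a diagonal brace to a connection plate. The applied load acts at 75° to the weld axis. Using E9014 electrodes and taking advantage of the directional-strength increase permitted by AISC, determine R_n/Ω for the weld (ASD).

R_n/Ω ≈ 29 kip

E90XX → F_EXX = 90 ksi.
t_e = 0.707 × 0.1875 = 0.1326 in; A_we = 0.1326 × 5.5 = 0.7291 in².
Directional factor: 1.0 + 0.5 sin^1.5(75°) = 1.475.
F_nw = 0.6 × 90 × 1.475 = 79.63 ksi.
R_n/Ω = (79.63 × 0.7291) / 2.0 = 29.03 kip.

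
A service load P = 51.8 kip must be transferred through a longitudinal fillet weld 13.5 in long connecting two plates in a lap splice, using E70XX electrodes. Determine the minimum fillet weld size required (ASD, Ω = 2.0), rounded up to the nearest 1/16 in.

E70XX → F_EXX = 70 ksi.
Total weld length L = 13.5 in.
Required throat t_e = P × Ω / (0.6 F_EXX × L) = 51.8 × 2.0 / (0.6 × 70 × 13.5) = 0.1827 in.
Required leg w = t_e / 0.707 = 0.2584 in → use 5/16 in.

w = 5/16 in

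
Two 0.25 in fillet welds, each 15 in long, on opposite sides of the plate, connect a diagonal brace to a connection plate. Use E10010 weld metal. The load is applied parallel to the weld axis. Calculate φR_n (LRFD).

E100XX → F_EXX = 100 ksi.
Effective throat t_e = 0.707 × 0.25 = 0.1767 in.
Total length L = 30 in; A_we = 0.1767 × 30 = 5.302 in².
F_nw = 0.6 F_EXX = 0.6 × 100 = 60 ksi.
φR_n = 0.75 × 60 × 5.302 = 238.6 kips.

φR_n ≈ 239 kips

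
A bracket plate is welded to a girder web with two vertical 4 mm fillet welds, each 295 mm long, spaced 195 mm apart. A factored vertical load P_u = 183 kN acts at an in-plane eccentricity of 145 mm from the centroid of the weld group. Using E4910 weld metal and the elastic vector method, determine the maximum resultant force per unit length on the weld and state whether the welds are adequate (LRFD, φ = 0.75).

f_max ≈ 695 N/mm; NOT adequate

E49XX → F_EXX = 490 MPa.
Total weld length L_w = 590 mm. Treat welds as unit-width lines.
Polar moment about centroid: J = 2[d³/12 + d(b/2)²] = 2[295³/12 + 295×97.5²] = 9887000 mm³.
Direct shear f_v = P/L_w = 183×10³ / 590 = 310.2 N/mm (vertical).
Torsion M = P·e = 183×10³ × 145 = 26535000 N·mm.
Critical point at (x, y) = (97.5, 147.5) from centroid. f_tx = M·y/J = 395.8 N/mm; f_ty = M·x/J = 261.7 N/mm.
Resultant f_max = √[f_tx² + (f_v + f_ty)²] = √[395.8² + (310.2 + 261.7)²] = 695.5 N/mm.
Capacity per unit length: φr_n = 0.75 × 0.6 × 490 × (0.707 × 4) = 623.6 N/mm.
695.5 > 623.6 → NOT adequate.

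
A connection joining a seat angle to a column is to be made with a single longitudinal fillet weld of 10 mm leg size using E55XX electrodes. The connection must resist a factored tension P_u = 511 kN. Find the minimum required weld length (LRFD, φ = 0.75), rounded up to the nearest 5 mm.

L = 295 mm

E55XX → F_EXX = 550 MPa.
Throat t_e = 0.707 × 10 = 7.07 mm.
φr_n = 0.75 × 0.6 × 550 × 7.07 × 10⁻³ = 1.75 kN/mm.
L_req = P_u / φr_n = 511 / 1.75 = 292 mm total.
Round up → use L = 295 mm.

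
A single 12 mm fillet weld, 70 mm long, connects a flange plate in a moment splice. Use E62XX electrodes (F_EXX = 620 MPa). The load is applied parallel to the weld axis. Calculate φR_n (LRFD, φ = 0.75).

φR_n ≈ 166 kN

Effective throat t_e = 0.707 × 12 = 8.484 mm.
Total length L = 70 mm; A_we = 8.484 × 70 = 593.9 mm².
F_nw = 0.6 F_EXX = 0.6 × 620 = 372 MPa.
φR_n = 0.75 × 372 × 593.9 × 10⁻³ = 165.7 kN.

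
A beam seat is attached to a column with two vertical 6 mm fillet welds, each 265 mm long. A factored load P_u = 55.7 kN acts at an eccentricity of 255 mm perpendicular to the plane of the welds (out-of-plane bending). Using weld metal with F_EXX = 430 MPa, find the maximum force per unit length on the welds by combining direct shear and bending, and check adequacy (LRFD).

L_w = 2 × 265 = 530 mm; section modulus (unit throat) S = 2 × L²/6 = 23410 mm².
Direct shear f_v = P/L_w = 55.7×10³/530 = 105.1 N/mm.
Moment M = P × e = 55.7×10³ × 255 = 14204000 N·mm; bending f_b = M/S = 606.8 N/mm.
f_max = √(f_v² + f_b²) = √(105.1² + 606.8²) = 615.8 N/mm.
φr_n = 0.75 × 0.6 × 430 × (0.707 × 6) = 820.8 N/mm → adequate.

f_max ≈ 616 N/mm; adequate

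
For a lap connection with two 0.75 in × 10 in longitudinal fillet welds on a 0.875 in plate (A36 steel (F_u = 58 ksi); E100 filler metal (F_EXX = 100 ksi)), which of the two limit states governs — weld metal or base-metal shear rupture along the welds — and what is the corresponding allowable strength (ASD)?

t_e = 0.707 × 0.75 = 0.5302 in; L = 20 in.
Weld metal: R_n/Ω = (1/2.0) × 0.6 × 100 × 0.5302 × 20 = 318.2 kip.
Base metal (shear rupture): R_n/Ω = (1/2.0) × 0.6 × 58 × 0.875 × 20 = 304.5 kip.
Governing: base-metal shear rupture.

R_n/Ω ≈ 304 kip (base-metal shear rupture governs)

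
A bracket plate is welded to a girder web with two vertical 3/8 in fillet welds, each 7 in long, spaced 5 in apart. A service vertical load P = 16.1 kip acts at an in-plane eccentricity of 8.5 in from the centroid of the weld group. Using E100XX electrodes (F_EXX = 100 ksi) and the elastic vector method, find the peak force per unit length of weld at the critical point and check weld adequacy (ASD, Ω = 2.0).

Total weld length L_w = 14 in. Treat welds as unit-width lines.
Polar moment about centroid: J = 2[d³/12 + d(b/2)²] = 2[7³/12 + 7×2.5²] = 144.7 in³.
Direct shear f_v = P/L_w = 16.1 / 14 = 1.15 kip/in (vertical).
Torsion M = P·e = 16.1 × 8.5 = 136.85 kip·in.
Critical point at (x, y) = (2.5, 3.5) from centroid. f_tx = M·y/J = 3.311 kip/in; f_ty = M·x/J = 2.365 kip/in.
Resultant f_max = √[f_tx² + (f_v + f_ty)²] = √[3.311² + (1.15 + 2.365)²] = 4.829 kip/in.
Capacity per unit length: r_n/Ω = (1/2.0) × 0.6 × 100 × (0.707 × 0.375) = 7.954 kip/in.
4.829 ≤ 7.954 → adequate.

f_max ≈ 4.83 kip/in; adequate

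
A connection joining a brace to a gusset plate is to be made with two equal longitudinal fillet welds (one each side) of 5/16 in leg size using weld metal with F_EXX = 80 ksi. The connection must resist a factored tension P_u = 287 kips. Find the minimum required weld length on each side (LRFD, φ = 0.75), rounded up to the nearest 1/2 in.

L = 18.5 in on each side

Throat t_e = 0.707 × 0.3125 = 0.2209 in.
φr_n = 0.75 × 0.6 × 80 × 0.2209 = 7.954 kips/in.
L_req = P_u / φr_n = 287 / 7.954 = 36.08 in total.
Per side: 36.08 / 2 = 18.04 in.
Round up → use L = 18.5 in on each side.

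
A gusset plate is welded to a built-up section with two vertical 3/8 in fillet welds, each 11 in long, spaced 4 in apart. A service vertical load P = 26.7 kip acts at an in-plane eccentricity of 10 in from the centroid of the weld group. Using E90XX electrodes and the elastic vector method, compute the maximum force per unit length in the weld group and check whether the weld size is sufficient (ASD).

E90XX → F_EXX = 90 ksi.
Total weld length L_w = 22 in. Treat welds as unit-width lines.
Polar moment about centroid: J = 2[d³/12 + d(b/2)²] = 2[11³/12 + 11×2²] = 309.8 in³.
Direct shear f_v = P/L_w = 26.7 / 22 = 1.214 kip/in (vertical).
Torsion M = P·e = 26.7 × 10 = 267 kip·in.
Critical point at (x, y) = (2, 5.5) from centroid. f_tx = M·y/J = 4.74 kip/in; f_ty = M·x/J = 1.724 kip/in.
Resultant f_max = √[f_tx² + (f_v + f_ty)²] = √[4.74² + (1.214 + 1.724)²] = 5.576 kip/in.
Capacity per unit length: r_n/Ω = (1/2.0) × 0.6 × 90 × (0.707 × 0.375) = 7.158 kip/in.
5.576 ≤ 7.158 → adequate.

f_max ≈ 5.58 kip/in; adequate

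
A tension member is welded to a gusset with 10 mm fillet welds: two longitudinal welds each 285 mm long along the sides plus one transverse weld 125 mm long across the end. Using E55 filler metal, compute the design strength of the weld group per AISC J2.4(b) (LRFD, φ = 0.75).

E55XX → F_EXX = 550 MPa.
t_e = 0.707 × 10 = 7.07 mm.
R_nwl = 0.6 × 550 × 7.07 × 570 × 10⁻³ = 1330 kN (longitudinal, 2 welds).
R_nwt = 0.6 × 550 × 7.07 × 125 × 10⁻³ = 291.6 kN (transverse, base value).
(i) R_nwl + R_nwt = 1622 kN; (ii) 0.85 R_nwl + 1.5 R_nwt = 1568 kN.
R_n = max = 1622 kN [governs: (i)]; φR_n = 1216 kN.

φR_n ≈ 1220 kN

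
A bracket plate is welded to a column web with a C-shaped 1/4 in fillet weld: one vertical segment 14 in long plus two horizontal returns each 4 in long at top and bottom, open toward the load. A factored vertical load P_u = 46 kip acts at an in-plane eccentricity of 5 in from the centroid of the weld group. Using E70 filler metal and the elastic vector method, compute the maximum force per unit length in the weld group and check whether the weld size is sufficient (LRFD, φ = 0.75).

E70XX → F_EXX = 70 ksi.
Total weld length L_w = 22 in. Treat welds as unit-width lines.
Centroid: x̄ = 2×4×2 / 22 = 0.7273 in from the vertical weld.
Polar moment about centroid: J = I_x + I_y = [14³/12 + 2×4×7²] + [14×0.7273² + 2(4³/12 + 4×1.273²)] = 651.7 in³.
Direct shear f_v = P/L_w = 46 / 22 = 2.091 kip/in (vertical).
Torsion M = P·e = 46 × 5 = 230 kip·in.
Critical point at (x, y) = (3.273, 7) from centroid. f_tx = M·y/J = 2.47 kip/in; f_ty = M·x/J = 1.155 kip/in.
Resultant f_max = √[f_tx² + (f_v + f_ty)²] = √[2.47² + (2.091 + 1.155)²] = 4.079 kip/in.
Capacity per unit length: φr_n = 0.75 × 0.6 × 70 × (0.707 × 0.25) = 5.568 kip/in.
4.079 ≤ 5.568 → adequate.

f_max ≈ 4.08 kip/in; adequate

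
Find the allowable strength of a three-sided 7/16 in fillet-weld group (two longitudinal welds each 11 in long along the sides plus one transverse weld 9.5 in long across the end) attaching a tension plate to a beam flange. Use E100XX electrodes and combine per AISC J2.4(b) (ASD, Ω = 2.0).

E100XX → F_EXX = 100 ksi.
t_e = 0.707 × 0.4375 = 0.3093 in.
R_nwl = 0.6 × 100 × 0.3093 × 22 = 408.3 kips (longitudinal, 2 welds).
R_nwt = 0.6 × 100 × 0.3093 × 9.5 = 176.3 kips (transverse, base value).
(i) R_nwl + R_nwt = 584.6 kips; (ii) 0.85 R_nwl + 1.5 R_nwt = 611.5 kips.
R_n = max = 611.5 kips [governs: (ii)]; R_n/Ω = 305.8 kips.

R_n/Ω ≈ 306 kips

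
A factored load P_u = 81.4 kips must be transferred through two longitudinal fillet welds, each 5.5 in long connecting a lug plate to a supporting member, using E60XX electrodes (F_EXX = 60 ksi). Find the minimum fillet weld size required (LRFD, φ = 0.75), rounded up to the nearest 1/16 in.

Total weld length L = 11 in.
Required throat t_e = P_u / (φ × 0.6 F_EXX × L) = 81.4 / (0.75 × 0.6 × 60 × 11) = 0.2741 in.
Required leg w = t_e / 0.707 = 0.3877 in → use 7/16 in.

w = 7/16 in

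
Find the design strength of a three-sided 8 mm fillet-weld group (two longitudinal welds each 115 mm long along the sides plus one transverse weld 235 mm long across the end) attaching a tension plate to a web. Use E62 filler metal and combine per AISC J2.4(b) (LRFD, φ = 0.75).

φR_n ≈ 865 kN

E62XX → F_EXX = 620 MPa.
t_e = 0.707 × 8 = 5.656 mm.
R_nwl = 0.6 × 620 × 5.656 × 230 × 10⁻³ = 483.9 kN (longitudinal, 2 welds).
R_nwt = 0.6 × 620 × 5.656 × 235 × 10⁻³ = 494.4 kN (transverse, base value).
(i) R_nwl + R_nwt = 978.4 kN; (ii) 0.85 R_nwl + 1.5 R_nwt = 1153 kN.
R_n = max = 1153 kN [governs: (ii)]; φR_n = 864.8 kN.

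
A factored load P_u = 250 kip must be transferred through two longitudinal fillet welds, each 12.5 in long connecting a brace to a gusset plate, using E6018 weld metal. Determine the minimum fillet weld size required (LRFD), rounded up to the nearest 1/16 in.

w = 9/16 in

E60XX → F_EXX = 60 ksi.
Total weld length L = 25 in.
Required throat t_e = P_u / (φ × 0.6 F_EXX × L) = 250 / (0.75 × 0.6 × 60 × 25) = 0.3704 in.
Required leg w = t_e / 0.707 = 0.5239 in → use 9/16 in.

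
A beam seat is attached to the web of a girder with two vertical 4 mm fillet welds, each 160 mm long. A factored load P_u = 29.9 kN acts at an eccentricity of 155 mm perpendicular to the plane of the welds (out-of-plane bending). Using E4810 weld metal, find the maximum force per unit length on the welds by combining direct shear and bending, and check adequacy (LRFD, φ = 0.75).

f_max ≈ 551 N/mm; adequate

E48XX → F_EXX = 480 MPa.
L_w = 2 × 160 = 320 mm; section modulus (unit throat) S = 2 × L²/6 = 8533 mm².
Direct shear f_v = P/L_w = 29.9×10³/320 = 93.44 N/mm.
Moment M = P × e = 29.9×10³ × 155 = 4634500 N·mm; bending f_b = M/S = 543.1 N/mm.
f_max = √(f_v² + f_b²) = √(93.44² + 543.1²) = 551.1 N/mm.
φr_n = 0.75 × 0.6 × 480 × (0.707 × 4) = 610.8 N/mm → adequate.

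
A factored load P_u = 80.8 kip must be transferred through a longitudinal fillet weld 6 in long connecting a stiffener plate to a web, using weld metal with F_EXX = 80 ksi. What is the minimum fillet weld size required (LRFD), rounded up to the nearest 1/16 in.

w = 9/16 in

Total weld length L = 6 in.
Required throat t_e = P_u / (φ × 0.6 F_EXX × L) = 80.8 / (0.75 × 0.6 × 80 × 6) = 0.3741 in.
Required leg w = t_e / 0.707 = 0.5291 in → use 9/16 in.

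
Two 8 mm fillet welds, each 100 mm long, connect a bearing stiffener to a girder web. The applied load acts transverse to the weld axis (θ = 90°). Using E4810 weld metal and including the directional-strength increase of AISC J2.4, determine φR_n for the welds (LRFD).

φR_n ≈ 367 kN

E48XX → F_EXX = 480 MPa.
t_e = 0.707 × 8 = 5.656 mm; A_we = 5.656 × 200 = 1131 mm².
Directional factor: 1.0 + 0.5 sin^1.5(90°) = 1.5.
F_nw = 0.6 × 480 × 1.5 = 432 MPa.
φR_n = 0.75 × 432 × 1131 × 10⁻³ = 366.5 kN.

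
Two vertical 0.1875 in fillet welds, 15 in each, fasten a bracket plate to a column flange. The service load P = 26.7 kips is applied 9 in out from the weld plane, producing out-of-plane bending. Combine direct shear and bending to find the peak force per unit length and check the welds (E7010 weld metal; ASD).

E70XX → F_EXX = 70 ksi.
L_w = 2 × 15 = 30 in; section modulus (unit throat) S = 2 × L²/6 = 75 in².
Direct shear f_v = P/L_w = 26.7/30 = 0.89 kip/in.
Moment M = P × e = 26.7 × 9 = 240.3 kip·in; bending f_b = M/S = 3.204 kip/in.
f_max = √(f_v² + f_b²) = √(0.89² + 3.204²) = 3.325 kip/in.
r_n/Ω = (1/2.0) × 0.6 × 70 × (0.707 × 0.1875) = 2.784 kip/in → NOT adequate.

f_max ≈ 3.33 kip/in; NOT adequate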